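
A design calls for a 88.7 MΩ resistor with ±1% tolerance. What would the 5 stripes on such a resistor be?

grey, grey, violet, green, brown

88700000 Ω = 887 × 10^5.
8 → grey
8 → grey
7 → violet
Multiplier 10^5 → green.
±1% tolerance → brown.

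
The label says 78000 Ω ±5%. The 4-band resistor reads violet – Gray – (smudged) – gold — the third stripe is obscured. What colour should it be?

orange

78000 Ω = 78 × 10^3.
The third band is the multiplier, 10^3, which is orange.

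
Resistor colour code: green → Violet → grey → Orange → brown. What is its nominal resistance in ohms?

Green → 5 (first significant figure)
Violet → 7 (second significant figure)
Grey → 8 (third significant figure)
Orange → ×10^3 multiplier
578 × 1000 = 578000 Ω

578000 Ω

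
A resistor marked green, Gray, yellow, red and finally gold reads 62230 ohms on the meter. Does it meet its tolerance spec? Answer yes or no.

no

Green → 5 (first significant figure)
Grey → 8 (second significant figure)
Yellow → 4 (third significant figure)
Red → ×10^2 multiplier
Gold → ±5% tolerance
584 × 100 = 58400 Ω
Allowed range: 55480 Ω to 61320 Ω.
62230 ohms lies outside that range.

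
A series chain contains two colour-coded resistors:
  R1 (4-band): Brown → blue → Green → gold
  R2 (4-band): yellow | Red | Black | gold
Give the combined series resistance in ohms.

R1: brown, blue → 16; green ×10^5 → 1600000 Ω.
R2: yellow, red → 42; black ×1 → 42 Ω.
Series: 1600000 + 42 = 1600042 Ω.

1600042 Ω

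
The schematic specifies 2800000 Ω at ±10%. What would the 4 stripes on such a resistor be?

red, grey, green, silver

2800000 Ω = 28 × 10^5.
2 → red
8 → grey
Multiplier 10^5 → green.
±10% tolerance → silver.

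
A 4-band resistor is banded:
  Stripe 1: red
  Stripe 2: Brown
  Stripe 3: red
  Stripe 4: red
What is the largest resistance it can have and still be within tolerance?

Red → 2 (first significant figure)
Brown → 1 (second significant figure)
Red → ×10^2 multiplier
Red → ±2% tolerance
21 × 100 = 2100 Ω
Largest = 2100 × (1 + 2/100) = 2142 Ω.

2142 Ω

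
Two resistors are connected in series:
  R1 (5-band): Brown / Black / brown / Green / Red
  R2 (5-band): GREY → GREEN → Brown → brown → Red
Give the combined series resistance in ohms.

R1: brown, black, brown → 101; green ×10^5 → 10100000 Ω.
R2: grey, green, brown → 851; brown ×10 → 8510 Ω.
Series: 10100000 + 8510 = 10108510 Ω.

10108510 Ω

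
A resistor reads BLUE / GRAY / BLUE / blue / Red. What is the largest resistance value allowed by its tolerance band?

Blue → 6 (first significant figure)
Grey → 8 (second significant figure)
Blue → 6 (third significant figure)
Blue → ×10^6 multiplier
Red → ±2% tolerance
686 × 1000000 = 686000000 Ω
Largest = 686000000 × (1 + 2/100) = 699720000 Ω.

699720000 Ω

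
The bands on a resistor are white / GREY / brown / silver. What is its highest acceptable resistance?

1078 Ω

White → 9 (first significant figure)
Grey → 8 (second significant figure)
Brown → ×10 multiplier
Silver → ±10% tolerance
98 × 10 = 980 Ω
Highest = 980 × (1 + 10/100) = 1078 Ω.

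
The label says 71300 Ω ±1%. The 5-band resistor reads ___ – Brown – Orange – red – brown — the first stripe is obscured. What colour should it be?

71300 Ω = 713 × 10^2.
The first band gives digit 7 of the significand, and 7 is violet.

violet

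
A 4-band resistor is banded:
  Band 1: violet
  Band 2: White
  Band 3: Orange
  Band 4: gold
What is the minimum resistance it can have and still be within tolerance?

75050 Ω

Violet → 7 (first significant figure)
White → 9 (second significant figure)
Orange → ×10^3 multiplier
Gold → ±5% tolerance
79 × 1000 = 79000 Ω
Minimum = 79000 × (1 − 5/100) = 75050 Ω.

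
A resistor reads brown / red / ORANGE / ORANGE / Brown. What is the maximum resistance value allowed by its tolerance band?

124230 Ω

Brown → 1 (first significant figure)
Red → 2 (second significant figure)
Orange → 3 (third significant figure)
Orange → ×10^3 multiplier
Brown → ±1% tolerance
123 × 1000 = 123000 Ω
Maximum = 123000 × (1 + 1/100) = 124230 Ω.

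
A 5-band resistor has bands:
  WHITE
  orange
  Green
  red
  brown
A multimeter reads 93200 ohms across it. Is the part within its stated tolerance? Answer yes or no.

White → 9 (first significant figure)
Orange → 3 (second significant figure)
Green → 5 (third significant figure)
Red → ×10^2 multiplier
Brown → ±1% tolerance
935 × 100 = 93500 Ω
Allowed range: 92565 Ω to 94435 Ω.
93200 ohms lies inside that range.

yes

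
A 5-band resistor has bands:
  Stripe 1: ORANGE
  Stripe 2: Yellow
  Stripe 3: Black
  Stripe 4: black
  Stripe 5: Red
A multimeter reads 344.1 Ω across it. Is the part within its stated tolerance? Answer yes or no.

yes

Orange → 3 (first significant figure)
Yellow → 4 (second significant figure)
Black → 0 (third significant figure)
Black → ×1 multiplier
Red → ±2% tolerance
340 × 1 = 340 Ω
Allowed range: 333.2 Ω to 346.8 Ω.
344.1 Ω lies inside that range.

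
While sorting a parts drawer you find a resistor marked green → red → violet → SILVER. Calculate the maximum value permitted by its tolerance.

572000000 Ω

Green → 5 (first significant figure)
Red → 2 (second significant figure)
Violet → ×10^7 multiplier
Silver → ±10% tolerance
52 × 10000000 = 520000000 Ω
Maximum = 520000000 × (1 + 10/100) = 572000000 Ω.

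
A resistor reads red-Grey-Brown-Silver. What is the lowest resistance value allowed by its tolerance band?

Red → 2 (first significant figure)
Grey → 8 (second significant figure)
Brown → ×10 multiplier
Silver → ±10% tolerance
28 × 10 = 280 Ω
Lowest = 280 × (1 − 10/100) = 252 Ω.

252 Ω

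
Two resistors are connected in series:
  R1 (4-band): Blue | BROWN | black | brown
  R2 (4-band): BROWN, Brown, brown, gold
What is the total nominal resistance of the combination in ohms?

R1: blue, brown → 61; black ×1 → 61 Ω.
R2: brown, brown → 11; brown ×10 → 110 Ω.
Series: 61 + 110 = 171 Ω.

171 Ω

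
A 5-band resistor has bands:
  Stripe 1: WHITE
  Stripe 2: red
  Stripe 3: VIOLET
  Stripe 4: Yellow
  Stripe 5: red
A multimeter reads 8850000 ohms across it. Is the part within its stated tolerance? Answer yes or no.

no

White → 9 (first significant figure)
Red → 2 (second significant figure)
Violet → 7 (third significant figure)
Yellow → ×10^4 multiplier
Red → ±2% tolerance
927 × 10000 = 9270000 Ω
Allowed range: 9084600 Ω to 9455400 Ω.
8850000 ohms lies outside that range.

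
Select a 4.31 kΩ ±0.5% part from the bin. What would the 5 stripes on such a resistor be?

yellow, orange, brown, brown, green

4310 Ω = 431 × 10^1.
4 → yellow
3 → orange
1 → brown
Multiplier 10^1 → brown.
±0.5% tolerance → green.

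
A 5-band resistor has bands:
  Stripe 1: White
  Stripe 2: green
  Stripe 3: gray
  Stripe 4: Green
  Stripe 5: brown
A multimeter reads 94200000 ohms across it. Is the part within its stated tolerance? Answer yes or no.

White → 9 (first significant figure)
Green → 5 (second significant figure)
Grey → 8 (third significant figure)
Green → ×10^5 multiplier
Brown → ±1% tolerance
958 × 100000 = 95800000 Ω
Allowed range: 94842000 Ω to 96758000 Ω.
94200000 ohms lies outside that range.

no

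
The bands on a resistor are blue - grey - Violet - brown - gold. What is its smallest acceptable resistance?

6526.5 Ω

Blue → 6 (first significant figure)
Grey → 8 (second significant figure)
Violet → 7 (third significant figure)
Brown → ×10 multiplier
Gold → ±5% tolerance
687 × 10 = 6870 Ω
Smallest = 6870 × (1 − 5/100) = 6526.5 Ω.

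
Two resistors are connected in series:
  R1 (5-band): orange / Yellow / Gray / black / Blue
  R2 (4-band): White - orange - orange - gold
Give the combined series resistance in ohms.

R1: orange, yellow, grey → 348; black ×1 → 348 Ω.
R2: white, orange → 93; orange ×10^3 → 93000 Ω.
Series: 348 + 93000 = 93348 Ω.

93348 Ω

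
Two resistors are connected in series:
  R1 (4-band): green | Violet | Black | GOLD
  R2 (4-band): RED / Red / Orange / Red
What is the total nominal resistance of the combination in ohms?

R1: green, violet → 57; black ×1 → 57 Ω.
R2: red, red → 22; orange ×10^3 → 22000 Ω.
Series: 57 + 22000 = 22057 Ω.

22057 Ω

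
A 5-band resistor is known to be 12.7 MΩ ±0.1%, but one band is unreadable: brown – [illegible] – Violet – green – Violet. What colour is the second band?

red

12700000 Ω = 127 × 10^5.
The second band gives digit 2 of the significand, and 2 is red.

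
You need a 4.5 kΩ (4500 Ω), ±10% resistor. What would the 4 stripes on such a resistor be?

4500 Ω = 45 × 10^2.
4 → yellow
5 → green
Multiplier 10^2 → red.
±10% tolerance → silver.

yellow, green, red, silver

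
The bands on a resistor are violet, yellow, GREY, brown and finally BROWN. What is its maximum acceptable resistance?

7554.8 Ω

Violet → 7 (first significant figure)
Yellow → 4 (second significant figure)
Grey → 8 (third significant figure)
Brown → ×10 multiplier
Brown → ±1% tolerance
748 × 10 = 7480 Ω
Maximum = 7480 × (1 + 1/100) = 7554.8 Ω.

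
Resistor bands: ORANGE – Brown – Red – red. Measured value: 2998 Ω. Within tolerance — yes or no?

no

Orange → 3 (first significant figure)
Brown → 1 (second significant figure)
Red → ×10^2 multiplier
Red → ±2% tolerance
31 × 100 = 3100 Ω
Allowed range: 3038 Ω to 3162 Ω.
2998 Ω lies outside that range.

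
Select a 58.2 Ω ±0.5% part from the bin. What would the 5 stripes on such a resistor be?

green, grey, red, gold, green

58.2 Ω = 582 × 10^-1.
5 → green
8 → grey
2 → red
Multiplier 10^-1 → gold.
±0.5% tolerance → green.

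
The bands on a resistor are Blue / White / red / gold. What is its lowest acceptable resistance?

6555 Ω

Blue → 6 (first significant figure)
White → 9 (second significant figure)
Red → ×10^2 multiplier
Gold → ±5% tolerance
69 × 100 = 6900 Ω
Lowest = 6900 × (1 − 5/100) = 6555 Ω.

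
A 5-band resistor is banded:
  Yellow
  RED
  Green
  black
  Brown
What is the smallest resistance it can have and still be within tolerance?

Yellow → 4 (first significant figure)
Red → 2 (second significant figure)
Green → 5 (third significant figure)
Black → ×1 multiplier
Brown → ±1% tolerance
425 × 1 = 425 Ω
Smallest = 425 × (1 − 1/100) = 420.75 Ω.

420.75 Ω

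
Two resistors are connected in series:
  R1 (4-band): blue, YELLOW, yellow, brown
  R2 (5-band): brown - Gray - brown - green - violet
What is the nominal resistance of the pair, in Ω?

R1: blue, yellow → 64; yellow ×10^4 → 640000 Ω.
R2: brown, grey, brown → 181; green ×10^5 → 18100000 Ω.
Series: 640000 + 18100000 = 18740000 Ω.

18740000 Ω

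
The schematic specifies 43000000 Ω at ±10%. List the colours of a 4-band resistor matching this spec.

yellow, orange, blue, silver

43000000 Ω = 43 × 10^6.
4 → yellow
3 → orange
Multiplier 10^6 → blue.
±10% tolerance → silver.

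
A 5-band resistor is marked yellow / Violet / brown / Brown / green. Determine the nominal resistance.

Yellow → 4 (first significant figure)
Violet → 7 (second significant figure)
Brown → 1 (third significant figure)
Brown → ×10 multiplier
471 × 10 = 4710 Ω

4710 Ω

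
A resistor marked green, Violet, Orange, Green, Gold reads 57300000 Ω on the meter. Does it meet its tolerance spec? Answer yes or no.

Green → 5 (first significant figure)
Violet → 7 (second significant figure)
Orange → 3 (third significant figure)
Green → ×10^5 multiplier
Gold → ±5% tolerance
573 × 100000 = 57300000 Ω
Allowed range: 54435000 Ω to 60165000 Ω.
57300000 Ω lies inside that range.

yes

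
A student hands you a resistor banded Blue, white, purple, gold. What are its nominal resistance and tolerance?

690000000 Ω ±5%

Blue → 6 (first significant figure)
White → 9 (second significant figure)
Violet → ×10^7 multiplier
Gold → ±5% tolerance
69 × 10000000 = 690000000 Ω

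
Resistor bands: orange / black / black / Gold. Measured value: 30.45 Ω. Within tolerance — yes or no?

yes

Orange → 3 (first significant figure)
Black → 0 (second significant figure)
Black → ×1 multiplier
Gold → ±5% tolerance
30 × 1 = 30 Ω
Allowed range: 28.5 Ω to 31.5 Ω.
30.45 Ω lies inside that range.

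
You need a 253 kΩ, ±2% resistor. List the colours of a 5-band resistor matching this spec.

red, green, orange, orange, red

253000 Ω = 253 × 10^3.
2 → red
5 → green
3 → orange
Multiplier 10^3 → orange.
±2% tolerance → red.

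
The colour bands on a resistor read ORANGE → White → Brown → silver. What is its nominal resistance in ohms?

Orange → 3 (first significant figure)
White → 9 (second significant figure)
Brown → ×10 multiplier
39 × 10 = 390 Ω

390 Ω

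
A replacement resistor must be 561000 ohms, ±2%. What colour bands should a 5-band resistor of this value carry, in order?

561000 Ω = 561 × 10^3.
5 → green
6 → blue
1 → brown
Multiplier 10^3 → orange.
±2% tolerance → red.

green, blue, brown, orange, red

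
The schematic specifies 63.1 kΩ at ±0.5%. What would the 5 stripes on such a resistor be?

63100 Ω = 631 × 10^2.
6 → blue
3 → orange
1 → brown
Multiplier 10^2 → red.
±0.5% tolerance → green.

blue, orange, brown, red, green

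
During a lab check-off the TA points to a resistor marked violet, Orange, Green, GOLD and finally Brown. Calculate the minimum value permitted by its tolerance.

72.765 Ω

Violet → 7 (first significant figure)
Orange → 3 (second significant figure)
Green → 5 (third significant figure)
Gold → ×0.1 multiplier
Brown → ±1% tolerance
735 × 0.1 = 73.5 Ω
Minimum = 73.5 × (1 − 1/100) = 72.765 Ω.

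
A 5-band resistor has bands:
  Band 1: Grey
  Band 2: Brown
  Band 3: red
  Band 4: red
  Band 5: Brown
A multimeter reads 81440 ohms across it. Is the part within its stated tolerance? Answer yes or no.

yes

Grey → 8 (first significant figure)
Brown → 1 (second significant figure)
Red → 2 (third significant figure)
Red → ×10^2 multiplier
Brown → ±1% tolerance
812 × 100 = 81200 Ω
Allowed range: 80388 Ω to 82012 Ω.
81440 ohms lies inside that range.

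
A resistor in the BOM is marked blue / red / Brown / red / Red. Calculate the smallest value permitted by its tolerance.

60858 Ω

Blue → 6 (first significant figure)
Red → 2 (second significant figure)
Brown → 1 (third significant figure)
Red → ×10^2 multiplier
Red → ±2% tolerance
621 × 100 = 62100 Ω
Smallest = 62100 × (1 − 2/100) = 60858 Ω.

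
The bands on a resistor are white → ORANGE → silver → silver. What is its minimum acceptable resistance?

0.837 Ω

White → 9 (first significant figure)
Orange → 3 (second significant figure)
Silver → ×0.01 multiplier
Silver → ±10% tolerance
93 × 0.01 = 0.93 Ω
Minimum = 0.93 × (1 − 10/100) = 0.837 Ω.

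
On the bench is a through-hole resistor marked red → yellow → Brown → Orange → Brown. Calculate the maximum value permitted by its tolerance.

Red → 2 (first significant figure)
Yellow → 4 (second significant figure)
Brown → 1 (third significant figure)
Orange → ×10^3 multiplier
Brown → ±1% tolerance
241 × 1000 = 241000 Ω
Maximum = 241000 × (1 + 1/100) = 243410 Ω.

243410 Ω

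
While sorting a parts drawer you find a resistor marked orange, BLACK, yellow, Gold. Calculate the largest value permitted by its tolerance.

315000 Ω

Orange → 3 (first significant figure)
Black → 0 (second significant figure)
Yellow → ×10^4 multiplier
Gold → ±5% tolerance
30 × 10000 = 300000 Ω
Largest = 300000 × (1 + 5/100) = 315000 Ω.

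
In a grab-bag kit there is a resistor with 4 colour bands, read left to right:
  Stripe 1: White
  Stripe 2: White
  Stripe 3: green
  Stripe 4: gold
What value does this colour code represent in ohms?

9900000 Ω

White → 9 (first significant figure)
White → 9 (second significant figure)
Green → ×10^5 multiplier
99 × 100000 = 9900000 Ω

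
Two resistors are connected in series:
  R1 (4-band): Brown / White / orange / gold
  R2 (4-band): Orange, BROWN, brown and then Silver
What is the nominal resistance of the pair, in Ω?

19310 Ω

R1: brown, white → 19; orange ×10^3 → 19000 Ω.
R2: orange, brown → 31; brown ×10 → 310 Ω.
Series: 19000 + 310 = 19310 Ω.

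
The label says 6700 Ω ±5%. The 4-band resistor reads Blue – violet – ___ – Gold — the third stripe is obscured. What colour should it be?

red

6700 Ω = 67 × 10^2.
The third band is the multiplier, 10^2, which is red.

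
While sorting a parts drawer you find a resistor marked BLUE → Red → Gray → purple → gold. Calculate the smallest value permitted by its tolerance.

Blue → 6 (first significant figure)
Red → 2 (second significant figure)
Grey → 8 (third significant figure)
Violet → ×10^7 multiplier
Gold → ±5% tolerance
628 × 10000000 = 6280000000 Ω
Smallest = 6280000000 × (1 − 5/100) = 5966000000 Ω.

5966000000 Ω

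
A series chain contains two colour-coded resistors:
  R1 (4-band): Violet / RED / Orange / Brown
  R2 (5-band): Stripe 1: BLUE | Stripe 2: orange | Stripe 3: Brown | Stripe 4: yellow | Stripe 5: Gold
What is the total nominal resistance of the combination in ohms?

R1: violet, red → 72; orange ×10^3 → 72000 Ω.
R2: blue, orange, brown → 631; yellow ×10^4 → 6310000 Ω.
Series: 72000 + 6310000 = 6382000 Ω.

6382000 Ω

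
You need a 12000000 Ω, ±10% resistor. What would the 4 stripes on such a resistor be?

12000000 Ω = 12 × 10^6.
1 → brown
2 → red
Multiplier 10^6 → blue.
±10% tolerance → silver.

brown, red, blue, silver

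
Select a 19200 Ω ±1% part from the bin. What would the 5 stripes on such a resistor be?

19200 Ω = 192 × 10^2.
1 → brown
9 → white
2 → red
Multiplier 10^2 → red.
±1% tolerance → brown.

brown, white, red, red, brown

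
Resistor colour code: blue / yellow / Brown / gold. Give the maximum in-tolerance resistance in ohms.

Blue → 6 (first significant figure)
Yellow → 4 (second significant figure)
Brown → ×10 multiplier
Gold → ±5% tolerance
64 × 10 = 640 Ω
Maximum = 640 × (1 + 5/100) = 672 Ω.

672 Ω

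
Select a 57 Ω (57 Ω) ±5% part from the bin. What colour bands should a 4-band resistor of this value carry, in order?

green, violet, black, gold

57 Ω = 57 × 10^0.
5 → green
7 → violet
Multiplier 10^0 → black.
±5% tolerance → gold.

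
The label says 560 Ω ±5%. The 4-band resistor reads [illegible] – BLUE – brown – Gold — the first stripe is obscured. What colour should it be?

green

560 Ω = 56 × 10^1.
The first band gives digit 5 of the significand, and 5 is green.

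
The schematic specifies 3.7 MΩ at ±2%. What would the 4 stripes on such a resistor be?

orange, violet, green, red

3700000 Ω = 37 × 10^5.
3 → orange
7 → violet
Multiplier 10^5 → green.
±2% tolerance → red.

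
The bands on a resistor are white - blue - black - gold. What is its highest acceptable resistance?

White → 9 (first significant figure)
Blue → 6 (second significant figure)
Black → ×1 multiplier
Gold → ±5% tolerance
96 × 1 = 96 Ω
Highest = 96 × (1 + 5/100) = 100.8 Ω.

100.8 Ω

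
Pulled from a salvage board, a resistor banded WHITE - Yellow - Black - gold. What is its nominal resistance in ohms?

White → 9 (first significant figure)
Yellow → 4 (second significant figure)
Black → ×1 multiplier
94 × 1 = 94 Ω

94 Ω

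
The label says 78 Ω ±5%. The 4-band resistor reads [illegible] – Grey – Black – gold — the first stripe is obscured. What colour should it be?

78 Ω = 78 × 10^0.
The first band gives digit 7 of the significand, and 7 is violet.

violet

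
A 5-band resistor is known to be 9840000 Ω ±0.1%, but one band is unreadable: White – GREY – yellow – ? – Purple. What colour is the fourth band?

9840000 Ω = 984 × 10^4.
The fourth band is the multiplier, 10^4, which is yellow.

yellow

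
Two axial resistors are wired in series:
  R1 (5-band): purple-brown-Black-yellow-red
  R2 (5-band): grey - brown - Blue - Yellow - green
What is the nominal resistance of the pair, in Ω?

R1: violet, brown, black → 710; yellow ×10^4 → 7100000 Ω.
R2: grey, brown, blue → 816; yellow ×10^4 → 8160000 Ω.
Series: 7100000 + 8160000 = 15260000 Ω.

15260000 Ω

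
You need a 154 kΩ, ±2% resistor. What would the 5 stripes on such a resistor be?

brown, green, yellow, orange, red

154000 Ω = 154 × 10^3.
1 → brown
5 → green
4 → yellow
Multiplier 10^3 → orange.
±2% tolerance → red.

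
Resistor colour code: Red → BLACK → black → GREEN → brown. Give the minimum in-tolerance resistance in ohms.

Red → 2 (first significant figure)
Black → 0 (second significant figure)
Black → 0 (third significant figure)
Green → ×10^5 multiplier
Brown → ±1% tolerance
200 × 100000 = 20000000 Ω
Minimum = 20000000 × (1 − 1/100) = 19800000 Ω.

19800000 Ω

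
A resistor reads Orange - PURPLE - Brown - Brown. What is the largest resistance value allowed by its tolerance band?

373.7 Ω

Orange → 3 (first significant figure)
Violet → 7 (second significant figure)
Brown → ×10 multiplier
Brown → ±1% tolerance
37 × 10 = 370 Ω
Largest = 370 × (1 + 1/100) = 373.7 Ω.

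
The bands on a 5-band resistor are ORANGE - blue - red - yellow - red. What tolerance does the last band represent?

±2%

The last band, red, is the tolerance band.
Red corresponds to ±2%.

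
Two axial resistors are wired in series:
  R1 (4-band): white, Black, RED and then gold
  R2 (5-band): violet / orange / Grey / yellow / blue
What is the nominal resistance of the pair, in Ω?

R1: white, black → 90; red ×10^2 → 9000 Ω.
R2: violet, orange, grey → 738; yellow ×10^4 → 7380000 Ω.
Series: 9000 + 7380000 = 7389000 Ω.

7389000 Ω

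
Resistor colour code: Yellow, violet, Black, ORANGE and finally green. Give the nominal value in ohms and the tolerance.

Yellow → 4 (first significant figure)
Violet → 7 (second significant figure)
Black → 0 (third significant figure)
Orange → ×10^3 multiplier
Green → ±0.5% tolerance
470 × 1000 = 470000 Ω

470000 Ω ±0.5%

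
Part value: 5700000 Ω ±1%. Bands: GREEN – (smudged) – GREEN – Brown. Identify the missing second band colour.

violet

5700000 Ω = 57 × 10^5.
The second band gives digit 7 of the significand, and 7 is violet.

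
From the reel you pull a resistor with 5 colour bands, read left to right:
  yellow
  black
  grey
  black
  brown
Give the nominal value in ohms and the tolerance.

408 Ω ±1%

Yellow → 4 (first significant figure)
Black → 0 (second significant figure)
Grey → 8 (third significant figure)
Black → ×1 multiplier
Brown → ±1% tolerance
408 × 1 = 408 Ω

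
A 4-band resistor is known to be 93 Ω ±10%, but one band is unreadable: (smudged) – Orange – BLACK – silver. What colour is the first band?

white

93 Ω = 93 × 10^0.
The first band gives digit 9 of the significand, and 9 is white.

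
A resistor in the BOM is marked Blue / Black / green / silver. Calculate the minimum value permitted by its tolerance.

Blue → 6 (first significant figure)
Black → 0 (second significant figure)
Green → ×10^5 multiplier
Silver → ±10% tolerance
60 × 100000 = 6000000 Ω
Minimum = 6000000 × (1 − 10/100) = 5400000 Ω.

5400000 Ω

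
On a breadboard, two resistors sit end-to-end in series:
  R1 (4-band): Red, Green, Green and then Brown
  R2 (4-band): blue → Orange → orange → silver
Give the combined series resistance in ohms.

2563000 Ω

R1: red, green → 25; green ×10^5 → 2500000 Ω.
R2: blue, orange → 63; orange ×10^3 → 63000 Ω.
Series: 2500000 + 63000 = 2563000 Ω.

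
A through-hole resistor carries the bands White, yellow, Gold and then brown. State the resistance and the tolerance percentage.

9.4 Ω ±1%

White → 9 (first significant figure)
Yellow → 4 (second significant figure)
Gold → ×0.1 multiplier
Brown → ±1% tolerance
94 × 0.1 = 9.4 Ω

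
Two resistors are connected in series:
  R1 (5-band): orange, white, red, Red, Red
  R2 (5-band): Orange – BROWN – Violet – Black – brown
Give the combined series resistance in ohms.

R1: orange, white, red → 392; red ×10^2 → 39200 Ω.
R2: orange, brown, violet → 317; black ×1 → 317 Ω.
Series: 39200 + 317 = 39517 Ω.

39517 Ω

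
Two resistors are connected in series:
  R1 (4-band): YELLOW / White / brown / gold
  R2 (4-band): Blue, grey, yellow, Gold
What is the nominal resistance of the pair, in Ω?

R1: yellow, white → 49; brown ×10 → 490 Ω.
R2: blue, grey → 68; yellow ×10^4 → 680000 Ω.
Series: 490 + 680000 = 680490 Ω.

680490 Ω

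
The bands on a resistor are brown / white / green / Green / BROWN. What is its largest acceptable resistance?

19695000 Ω

Brown → 1 (first significant figure)
White → 9 (second significant figure)
Green → 5 (third significant figure)
Green → ×10^5 multiplier
Brown → ±1% tolerance
195 × 100000 = 19500000 Ω
Largest = 19500000 × (1 + 1/100) = 19695000 Ω.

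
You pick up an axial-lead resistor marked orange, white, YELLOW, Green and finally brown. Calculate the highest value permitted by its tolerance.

39794000 Ω

Orange → 3 (first significant figure)
White → 9 (second significant figure)
Yellow → 4 (third significant figure)
Green → ×10^5 multiplier
Brown → ±1% tolerance
394 × 100000 = 39400000 Ω
Highest = 39400000 × (1 + 1/100) = 39794000 Ω.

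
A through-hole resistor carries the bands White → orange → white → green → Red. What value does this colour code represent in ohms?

White → 9 (first significant figure)
Orange → 3 (second significant figure)
White → 9 (third significant figure)
Green → ×10^5 multiplier
939 × 100000 = 93900000 Ω

93900000 Ω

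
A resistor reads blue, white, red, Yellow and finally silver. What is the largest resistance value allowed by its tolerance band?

Blue → 6 (first significant figure)
White → 9 (second significant figure)
Red → 2 (third significant figure)
Yellow → ×10^4 multiplier
Silver → ±10% tolerance
692 × 10000 = 6920000 Ω
Largest = 6920000 × (1 + 10/100) = 7612000 Ω.

7612000 Ω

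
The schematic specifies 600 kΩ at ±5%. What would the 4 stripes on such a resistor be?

blue, black, yellow, gold

600000 Ω = 60 × 10^4.
6 → blue
0 → black
Multiplier 10^4 → yellow.
±5% tolerance → gold.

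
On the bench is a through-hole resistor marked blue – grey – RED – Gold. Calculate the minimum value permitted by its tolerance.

6460 Ω

Blue → 6 (first significant figure)
Grey → 8 (second significant figure)
Red → ×10^2 multiplier
Gold → ±5% tolerance
68 × 100 = 6800 Ω
Minimum = 6800 × (1 − 5/100) = 6460 Ω.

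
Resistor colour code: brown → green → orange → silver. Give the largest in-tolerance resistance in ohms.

16500 Ω

Brown → 1 (first significant figure)
Green → 5 (second significant figure)
Orange → ×10^3 multiplier
Silver → ±10% tolerance
15 × 1000 = 15000 Ω
Largest = 15000 × (1 + 10/100) = 16500 Ω.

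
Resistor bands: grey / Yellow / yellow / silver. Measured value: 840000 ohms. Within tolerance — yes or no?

yes

Grey → 8 (first significant figure)
Yellow → 4 (second significant figure)
Yellow → ×10^4 multiplier
Silver → ±10% tolerance
84 × 10000 = 840000 Ω
Allowed range: 756000 Ω to 924000 Ω.
840000 ohms lies inside that range.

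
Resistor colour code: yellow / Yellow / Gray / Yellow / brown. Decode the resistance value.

Yellow → 4 (first significant figure)
Yellow → 4 (second significant figure)
Grey → 8 (third significant figure)
Yellow → ×10^4 multiplier
448 × 10000 = 4480000 Ω

4480000 Ω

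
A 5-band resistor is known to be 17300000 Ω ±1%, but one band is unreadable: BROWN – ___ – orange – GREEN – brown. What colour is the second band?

violet

17300000 Ω = 173 × 10^5.
The second band gives digit 7 of the significand, and 7 is violet.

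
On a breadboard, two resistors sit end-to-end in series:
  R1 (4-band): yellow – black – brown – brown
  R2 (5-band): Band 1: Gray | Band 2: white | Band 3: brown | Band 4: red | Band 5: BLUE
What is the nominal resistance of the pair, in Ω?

89500 Ω

R1: yellow, black → 40; brown ×10 → 400 Ω.
R2: grey, white, brown → 891; red ×10^2 → 89100 Ω.
Series: 400 + 89100 = 89500 Ω.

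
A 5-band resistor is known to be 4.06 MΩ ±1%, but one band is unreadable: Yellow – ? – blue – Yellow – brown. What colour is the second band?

4060000 Ω = 406 × 10^4.
The second band gives digit 0 of the significand, and 0 is black.

black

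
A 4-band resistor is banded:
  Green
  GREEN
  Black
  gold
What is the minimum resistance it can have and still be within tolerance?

52.25 Ω

Green → 5 (first significant figure)
Green → 5 (second significant figure)
Black → ×1 multiplier
Gold → ±5% tolerance
55 × 1 = 55 Ω
Minimum = 55 × (1 − 5/100) = 52.25 Ω.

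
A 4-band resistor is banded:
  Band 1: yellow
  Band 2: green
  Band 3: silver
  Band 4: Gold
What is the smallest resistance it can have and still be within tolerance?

0.4275 Ω

Yellow → 4 (first significant figure)
Green → 5 (second significant figure)
Silver → ×0.01 multiplier
Gold → ±5% tolerance
45 × 0.01 = 0.45 Ω
Smallest = 0.45 × (1 − 5/100) = 0.4275 Ω.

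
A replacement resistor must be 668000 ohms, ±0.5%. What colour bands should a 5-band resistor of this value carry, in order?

668000 Ω = 668 × 10^3.
6 → blue
6 → blue
8 → grey
Multiplier 10^3 → orange.
±0.5% tolerance → green.

blue, blue, grey, orange, green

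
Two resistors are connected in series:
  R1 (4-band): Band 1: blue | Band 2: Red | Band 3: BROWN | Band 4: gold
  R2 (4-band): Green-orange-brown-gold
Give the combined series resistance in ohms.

R1: blue, red → 62; brown ×10 → 620 Ω.
R2: green, orange → 53; brown ×10 → 530 Ω.
Series: 620 + 530 = 1150 Ω.

1150 Ω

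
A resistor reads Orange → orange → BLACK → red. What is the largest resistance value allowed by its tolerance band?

Orange → 3 (first significant figure)
Orange → 3 (second significant figure)
Black → ×1 multiplier
Red → ±2% tolerance
33 × 1 = 33 Ω
Largest = 33 × (1 + 2/100) = 33.66 Ω.

33.66 Ω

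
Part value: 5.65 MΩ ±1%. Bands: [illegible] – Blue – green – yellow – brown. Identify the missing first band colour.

5650000 Ω = 565 × 10^4.
The first band gives digit 5 of the significand, and 5 is green.

green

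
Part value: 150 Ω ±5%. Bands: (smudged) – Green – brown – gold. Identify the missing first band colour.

brown

150 Ω = 15 × 10^1.
The first band gives digit 1 of the significand, and 1 is brown.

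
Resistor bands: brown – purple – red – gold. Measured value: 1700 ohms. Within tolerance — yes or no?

yes

Brown → 1 (first significant figure)
Violet → 7 (second significant figure)
Red → ×10^2 multiplier
Gold → ±5% tolerance
17 × 100 = 1700 Ω
Allowed range: 1615 Ω to 1785 Ω.
1700 ohms lies inside that range.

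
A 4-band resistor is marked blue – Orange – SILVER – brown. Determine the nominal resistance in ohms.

Blue → 6 (first significant figure)
Orange → 3 (second significant figure)
Silver → ×0.01 multiplier
63 × 0.01 = 0.63 Ω

0.63 Ω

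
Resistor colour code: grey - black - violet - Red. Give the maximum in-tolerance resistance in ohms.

816000000 Ω

Grey → 8 (first significant figure)
Black → 0 (second significant figure)
Violet → ×10^7 multiplier
Red → ±2% tolerance
80 × 10000000 = 800000000 Ω
Maximum = 800000000 × (1 + 2/100) = 816000000 Ω.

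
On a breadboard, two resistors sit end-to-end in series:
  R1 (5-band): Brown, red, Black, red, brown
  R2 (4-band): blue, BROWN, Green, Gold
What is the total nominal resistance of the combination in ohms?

6112000 Ω

R1: brown, red, black → 120; red ×10^2 → 12000 Ω.
R2: blue, brown → 61; green ×10^5 → 6100000 Ω.
Series: 12000 + 6100000 = 6112000 Ω.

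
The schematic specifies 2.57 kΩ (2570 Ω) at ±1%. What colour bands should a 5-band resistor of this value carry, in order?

2570 Ω = 257 × 10^1.
2 → red
5 → green
7 → violet
Multiplier 10^1 → brown.
±1% tolerance → brown.

red, green, violet, brown, brown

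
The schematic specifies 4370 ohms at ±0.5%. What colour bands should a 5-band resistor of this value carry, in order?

4370 Ω = 437 × 10^1.
4 → yellow
3 → orange
7 → violet
Multiplier 10^1 → brown.
±0.5% tolerance → green.

yellow, orange, violet, brown, green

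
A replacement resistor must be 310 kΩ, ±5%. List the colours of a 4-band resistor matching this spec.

orange, brown, yellow, gold

310000 Ω = 31 × 10^4.
3 → orange
1 → brown
Multiplier 10^4 → yellow.
±5% tolerance → gold.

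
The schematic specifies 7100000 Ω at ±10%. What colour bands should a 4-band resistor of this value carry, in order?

violet, brown, green, silver

7100000 Ω = 71 × 10^5.
7 → violet
1 → brown
Multiplier 10^5 → green.
±10% tolerance → silver.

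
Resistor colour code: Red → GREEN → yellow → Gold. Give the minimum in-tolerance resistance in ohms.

Red → 2 (first significant figure)
Green → 5 (second significant figure)
Yellow → ×10^4 multiplier
Gold → ±5% tolerance
25 × 10000 = 250000 Ω
Minimum = 250000 × (1 − 5/100) = 237500 Ω.

237500 Ω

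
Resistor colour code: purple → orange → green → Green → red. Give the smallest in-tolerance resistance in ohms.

72030000 Ω

Violet → 7 (first significant figure)
Orange → 3 (second significant figure)
Green → 5 (third significant figure)
Green → ×10^5 multiplier
Red → ±2% tolerance
735 × 100000 = 73500000 Ω
Smallest = 73500000 × (1 − 2/100) = 72030000 Ω.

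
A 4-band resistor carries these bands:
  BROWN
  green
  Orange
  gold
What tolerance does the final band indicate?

±5%

The last band, gold, is the tolerance band.
Gold corresponds to ±5%.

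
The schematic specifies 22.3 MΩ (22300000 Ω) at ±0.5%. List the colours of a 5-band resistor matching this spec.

red, red, orange, green, green

22300000 Ω = 223 × 10^5.
2 → red
2 → red
3 → orange
Multiplier 10^5 → green.
±0.5% tolerance → green.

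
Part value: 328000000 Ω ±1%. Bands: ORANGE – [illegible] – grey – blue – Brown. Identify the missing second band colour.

328000000 Ω = 328 × 10^6.
The second band gives digit 2 of the significand, and 2 is red.

red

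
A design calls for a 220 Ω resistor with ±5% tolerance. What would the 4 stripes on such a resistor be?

220 Ω = 22 × 10^1.
2 → red
2 → red
Multiplier 10^1 → brown.
±5% tolerance → gold.

red, red, brown, gold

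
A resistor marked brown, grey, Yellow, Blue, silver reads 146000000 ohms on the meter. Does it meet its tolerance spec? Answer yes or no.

no

Brown → 1 (first significant figure)
Grey → 8 (second significant figure)
Yellow → 4 (third significant figure)
Blue → ×10^6 multiplier
Silver → ±10% tolerance
184 × 1000000 = 184000000 Ω
Allowed range: 165600000 Ω to 202400000 Ω.
146000000 ohms lies outside that range.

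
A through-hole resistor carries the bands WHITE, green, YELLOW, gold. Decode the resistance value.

White → 9 (first significant figure)
Green → 5 (second significant figure)
Yellow → ×10^4 multiplier
95 × 10000 = 950000 Ω

950000 Ω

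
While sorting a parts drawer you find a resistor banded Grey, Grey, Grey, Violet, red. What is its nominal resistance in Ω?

Grey → 8 (first significant figure)
Grey → 8 (second significant figure)
Grey → 8 (third significant figure)
Violet → ×10^7 multiplier
888 × 10000000 = 8880000000 Ω

8880000000 Ω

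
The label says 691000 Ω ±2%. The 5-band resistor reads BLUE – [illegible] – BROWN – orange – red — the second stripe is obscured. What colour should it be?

white

691000 Ω = 691 × 10^3.
The second band gives digit 9 of the significand, and 9 is white.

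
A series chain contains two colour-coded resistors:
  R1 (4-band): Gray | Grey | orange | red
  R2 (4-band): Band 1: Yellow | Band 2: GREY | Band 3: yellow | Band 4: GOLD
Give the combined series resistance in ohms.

R1: grey, grey → 88; orange ×10^3 → 88000 Ω.
R2: yellow, grey → 48; yellow ×10^4 → 480000 Ω.
Series: 88000 + 480000 = 568000 Ω.

568000 Ω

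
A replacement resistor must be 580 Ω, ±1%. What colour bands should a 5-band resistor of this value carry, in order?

580 Ω = 580 × 10^0.
5 → green
8 → grey
0 → black
Multiplier 10^0 → black.
±1% tolerance → brown.

green, grey, black, black, brown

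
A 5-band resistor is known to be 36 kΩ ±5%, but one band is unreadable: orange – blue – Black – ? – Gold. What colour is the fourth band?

36000 Ω = 360 × 10^2.
The fourth band is the multiplier, 10^2, which is red.

red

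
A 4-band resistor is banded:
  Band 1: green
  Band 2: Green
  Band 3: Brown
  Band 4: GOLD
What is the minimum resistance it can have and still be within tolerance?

522.5 Ω

Green → 5 (first significant figure)
Green → 5 (second significant figure)
Brown → ×10 multiplier
Gold → ±5% tolerance
55 × 10 = 550 Ω
Minimum = 550 × (1 − 5/100) = 522.5 Ω.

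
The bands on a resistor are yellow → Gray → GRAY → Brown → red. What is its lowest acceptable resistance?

Yellow → 4 (first significant figure)
Grey → 8 (second significant figure)
Grey → 8 (third significant figure)
Brown → ×10 multiplier
Red → ±2% tolerance
488 × 10 = 4880 Ω
Lowest = 4880 × (1 − 2/100) = 4782.4 Ω.

4782.4 Ω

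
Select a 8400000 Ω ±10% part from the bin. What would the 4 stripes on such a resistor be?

grey, yellow, green, silver

8400000 Ω = 84 × 10^5.
8 → grey
4 → yellow
Multiplier 10^5 → green.
±10% tolerance → silver.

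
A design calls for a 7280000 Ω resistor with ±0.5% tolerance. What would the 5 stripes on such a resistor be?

violet, red, grey, yellow, green

7280000 Ω = 728 × 10^4.
7 → violet
2 → red
8 → grey
Multiplier 10^4 → yellow.
±0.5% tolerance → green.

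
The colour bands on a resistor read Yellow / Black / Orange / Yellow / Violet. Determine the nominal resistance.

Yellow → 4 (first significant figure)
Black → 0 (second significant figure)
Orange → 3 (third significant figure)
Yellow → ×10^4 multiplier
403 × 10000 = 4030000 Ω

4030000 Ω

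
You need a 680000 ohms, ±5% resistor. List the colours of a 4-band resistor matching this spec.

blue, grey, yellow, gold

680000 Ω = 68 × 10^4.
6 → blue
8 → grey
Multiplier 10^4 → yellow.
±5% tolerance → gold.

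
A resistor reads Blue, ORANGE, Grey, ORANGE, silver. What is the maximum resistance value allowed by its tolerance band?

Blue → 6 (first significant figure)
Orange → 3 (second significant figure)
Grey → 8 (third significant figure)
Orange → ×10^3 multiplier
Silver → ±10% tolerance
638 × 1000 = 638000 Ω
Maximum = 638000 × (1 + 10/100) = 701800 Ω.

701800 Ω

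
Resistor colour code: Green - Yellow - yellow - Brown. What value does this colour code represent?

540000 Ω

Green → 5 (first significant figure)
Yellow → 4 (second significant figure)
Yellow → ×10^4 multiplier
54 × 10000 = 540000 Ω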